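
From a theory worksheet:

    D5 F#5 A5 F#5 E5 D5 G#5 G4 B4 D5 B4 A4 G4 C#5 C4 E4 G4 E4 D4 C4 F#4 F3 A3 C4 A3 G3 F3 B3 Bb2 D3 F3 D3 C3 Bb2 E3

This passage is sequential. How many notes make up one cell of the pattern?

Try groups of 7 (5 cells in 35 notes):
D5 F#5 A5 F#5 E5 D5 G#5 | G4 B4 D5 B4 A4 G4 C#5 | C4 E4 G4 E4 D4 C4 F#4 | F3 A3 C4 A3 G3 F3 B3 | Bb2 D3 F3 D3 C3 Bb2 E3
Each cell is the previous one down a 5th — so the unit is 7 notes.

7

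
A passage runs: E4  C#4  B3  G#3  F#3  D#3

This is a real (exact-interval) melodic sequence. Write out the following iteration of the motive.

Unit = 2 notes; the statements start on E4, B3, F#3, moving down a 4th each time.
Statement 4 starts on C#3 and keeps the same exact contour: C#3 A#2.

C#3 A#2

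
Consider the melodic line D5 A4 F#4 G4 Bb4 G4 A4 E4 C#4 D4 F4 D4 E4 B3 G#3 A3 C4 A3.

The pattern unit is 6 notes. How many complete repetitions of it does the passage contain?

3

18 notes in groups of 6 gives 18/6 = 3 statements.
Starts: D5, A4, E4 — each down a 4th.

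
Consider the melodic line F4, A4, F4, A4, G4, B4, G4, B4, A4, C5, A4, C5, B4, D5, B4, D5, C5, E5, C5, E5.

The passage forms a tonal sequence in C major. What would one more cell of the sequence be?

D5 F5 D5 F5

Taking 4-note groups, the heads are F4, G4, A4, B4, C5: the pattern moves up a 2nd.
So cell 6 is D5 F5 D5 F5.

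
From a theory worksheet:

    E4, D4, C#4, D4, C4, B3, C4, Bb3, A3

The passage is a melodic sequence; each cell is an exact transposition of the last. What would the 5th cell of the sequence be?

Unit = 3 notes; the statements start on E4, D4, C4, moving down a 2nd each time.
Extending down a 2nd: Bb3 → Ab3.
From Ab3 the exact shape gives Ab3 Gb3 F3.

Ab3 Gb3 F3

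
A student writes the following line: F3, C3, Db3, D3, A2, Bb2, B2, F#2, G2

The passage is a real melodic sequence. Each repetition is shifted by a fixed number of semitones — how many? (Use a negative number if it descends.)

The 3-note cells begin on F3, D3, B2 — each down a 3rd from the last.
F3→D3 is 50 − 53 = -3 semitones.

-3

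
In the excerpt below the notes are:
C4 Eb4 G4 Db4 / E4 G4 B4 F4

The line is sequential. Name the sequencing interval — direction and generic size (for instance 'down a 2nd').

Unit = 4 notes; the statements start on C4, E4, moving up a 3rd each time.
From C4 to E4: up a 3rd.

up a 3rd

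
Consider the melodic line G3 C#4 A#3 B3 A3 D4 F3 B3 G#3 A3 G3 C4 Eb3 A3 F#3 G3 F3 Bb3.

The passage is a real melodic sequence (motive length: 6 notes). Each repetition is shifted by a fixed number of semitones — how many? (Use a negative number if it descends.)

With a 6-note motive the entries are G3, F3, Eb3, each down a 2nd from the previous.
G3→F3 is 53 − 55 = -2 semitones.

-2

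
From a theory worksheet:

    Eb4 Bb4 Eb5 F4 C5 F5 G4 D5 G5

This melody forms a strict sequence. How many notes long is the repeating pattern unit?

9 notes total. Splitting into 3 groups of 3:
Eb4 Bb4 Eb5 | F4 C5 F5 | G4 D5 G5
Each cell is the previous one up a 2nd — so the unit is 3 notes.

3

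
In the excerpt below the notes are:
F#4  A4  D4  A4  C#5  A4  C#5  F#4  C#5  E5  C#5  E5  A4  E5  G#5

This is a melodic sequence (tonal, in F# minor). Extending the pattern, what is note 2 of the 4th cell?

G#5

With 5-note cells, note 2 of each statement runs A4, C#5, E5.
From E5, up a 3rd gives G#5.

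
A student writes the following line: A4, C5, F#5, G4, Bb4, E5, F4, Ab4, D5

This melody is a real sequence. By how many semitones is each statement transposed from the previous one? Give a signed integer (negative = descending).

-2

The 3-note cells begin on A4, G4, F4 — each down a 2nd from the last.
A4→G4 is 67 − 69 = -2 semitones.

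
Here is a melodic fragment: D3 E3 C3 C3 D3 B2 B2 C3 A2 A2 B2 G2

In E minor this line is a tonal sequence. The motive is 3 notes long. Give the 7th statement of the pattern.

Unit = 3 notes; the statements start on D3, C3, B2, A2, moving down a 2nd each time.
Continuing the starts: G2 → F#2 → E2.
So cell 7 is E2 F#2 D2.

E2 F#2 D2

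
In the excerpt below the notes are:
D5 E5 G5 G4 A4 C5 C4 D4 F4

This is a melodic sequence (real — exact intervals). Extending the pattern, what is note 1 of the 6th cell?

Grouping in 3s, the 1st note of each cell is D5, G4, C4.
Each moves down a 5th. Continuing: F3 → Bb2 → Eb2.

Eb2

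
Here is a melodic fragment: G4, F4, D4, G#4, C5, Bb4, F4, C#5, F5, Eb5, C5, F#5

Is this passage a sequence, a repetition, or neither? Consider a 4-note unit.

neither

Note 3 of cell 2 is F4; if this were a sequence it would be G4. No unit length gives a consistent transposition pattern.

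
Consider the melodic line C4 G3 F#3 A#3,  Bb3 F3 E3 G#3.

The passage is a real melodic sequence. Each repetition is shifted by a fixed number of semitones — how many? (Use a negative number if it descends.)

With a 4-note motive the entries are C4, Bb3, each down a 2nd from the previous.
Counting half-steps from C4 to Bb3: -2.

-2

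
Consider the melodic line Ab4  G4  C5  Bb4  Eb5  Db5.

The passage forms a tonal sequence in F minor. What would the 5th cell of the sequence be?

Bb5 Ab5

Unit = 2 notes; the statements start on Ab4, C5, Eb5, moving up a 3rd each time.
Extending up a 3rd: G5 → Bb5.
So cell 5 is Bb5 Ab5.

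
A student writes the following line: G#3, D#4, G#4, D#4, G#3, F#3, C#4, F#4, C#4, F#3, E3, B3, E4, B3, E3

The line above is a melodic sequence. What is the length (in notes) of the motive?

5

There are 15 notes; a 5-note unit gives 3 cells:
G#3 D#4 G#4 D#4 G#3 | F#3 C#4 F#4 C#4 F#3 | E3 B3 E4 B3 E3
Each cell is the previous one down a 2nd — so the unit is 5 notes.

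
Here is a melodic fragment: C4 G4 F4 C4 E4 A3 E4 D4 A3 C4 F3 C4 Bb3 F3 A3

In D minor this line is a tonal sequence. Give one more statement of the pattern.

D3 A3 G3 D3 F3

Taking 5-note groups, the heads are C4, A3, F3: the pattern moves down a 3rd.
So cell 4 is D3 A3 G3 D3 F3.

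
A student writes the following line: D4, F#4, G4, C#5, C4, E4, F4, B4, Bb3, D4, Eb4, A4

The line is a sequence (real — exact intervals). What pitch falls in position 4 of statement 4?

G4

With 4-note cells, note 4 of each statement runs C#5, B4, A4.
From A4, down a 2nd gives G4.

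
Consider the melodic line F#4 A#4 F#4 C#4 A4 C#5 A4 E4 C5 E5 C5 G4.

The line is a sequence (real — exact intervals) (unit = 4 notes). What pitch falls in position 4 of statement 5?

Db5

Grouping in 4s, the 4th note of each cell is C#4, E4, G4.
Extending up a 3rd: Bb4 → Db5.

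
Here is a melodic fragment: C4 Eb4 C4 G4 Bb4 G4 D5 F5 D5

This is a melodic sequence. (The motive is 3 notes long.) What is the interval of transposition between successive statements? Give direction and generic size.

up a 5th

With a 3-note motive the entries are C4, G4, D5, each up a 5th from the previous.
C4 to G4 is up a 5th.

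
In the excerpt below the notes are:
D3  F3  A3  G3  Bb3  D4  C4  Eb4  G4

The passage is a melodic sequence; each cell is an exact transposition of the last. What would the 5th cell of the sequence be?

Bb4 Db5 F5

Taking 3-note groups, the heads are D3, G3, C4: the pattern moves up a 4th.
Continuing the starts: F4 → Bb4.
So cell 5 is Bb4 Db5 F5.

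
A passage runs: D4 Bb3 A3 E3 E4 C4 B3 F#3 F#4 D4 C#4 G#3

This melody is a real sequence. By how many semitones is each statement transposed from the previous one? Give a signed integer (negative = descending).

2

Taking 4-note groups, the heads are D4, E4, F#4: the pattern moves up a 2nd.
D4 to E4 spans +2 semitones.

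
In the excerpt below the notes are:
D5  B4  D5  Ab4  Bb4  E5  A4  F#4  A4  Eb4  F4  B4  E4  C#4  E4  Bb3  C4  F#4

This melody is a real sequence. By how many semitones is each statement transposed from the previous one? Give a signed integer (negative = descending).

Unit = 6 notes; the statements start on D5, A4, E4, moving down a 4th each time.
Counting half-steps from D5 to A4: -5.

-5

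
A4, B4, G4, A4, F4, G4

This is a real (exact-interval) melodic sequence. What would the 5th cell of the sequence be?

Db4 Eb4

Unit = 2 notes; the statements start on A4, G4, F4, moving down a 2nd each time.
Continuing the starts: Eb4 → Db4.
Statement 5 starts on Db4 and keeps the same exact contour: Db4 Eb4.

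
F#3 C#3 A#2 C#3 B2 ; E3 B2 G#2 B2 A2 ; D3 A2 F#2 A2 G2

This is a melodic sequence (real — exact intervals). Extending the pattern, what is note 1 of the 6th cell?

Ab2

With 5-note cells, note 1 of each statement runs F#3, E3, D3.
Carrying that down a 2nd forward: C3 → Bb2 → Ab2.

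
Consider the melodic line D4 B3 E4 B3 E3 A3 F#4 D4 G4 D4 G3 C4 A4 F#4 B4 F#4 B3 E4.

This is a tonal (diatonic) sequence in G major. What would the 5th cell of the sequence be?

Unit = 6 notes; the statements start on D4, F#4, A4, moving up a 3rd each time.
Continuing the starts: C5 → E5.
Statement 5 starts on E5 and keeps the same diatonic contour: E5 C5 F#5 C5 F#4 B4.

E5 C5 F#5 C5 F#4 B4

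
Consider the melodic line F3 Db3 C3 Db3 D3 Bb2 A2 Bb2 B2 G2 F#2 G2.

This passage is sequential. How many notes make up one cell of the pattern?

4

Try groups of 4 (3 cells in 12 notes):
F3 Db3 C3 Db3 | D3 Bb2 A2 Bb2 | B2 G2 F#2 G2
Each cell is the previous one down a 3rd — so the unit is 4 notes.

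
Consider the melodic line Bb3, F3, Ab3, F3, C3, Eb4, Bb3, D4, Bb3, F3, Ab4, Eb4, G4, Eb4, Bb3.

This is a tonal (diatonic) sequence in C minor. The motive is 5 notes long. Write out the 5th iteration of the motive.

G5 D5 F5 D5 Ab4

The 5-note cells begin on Bb3, Eb4, Ab4 — each up a 4th from the last.
Extending up a 4th: D5 → G5.
So cell 5 is G5 D5 F5 D5 Ab4.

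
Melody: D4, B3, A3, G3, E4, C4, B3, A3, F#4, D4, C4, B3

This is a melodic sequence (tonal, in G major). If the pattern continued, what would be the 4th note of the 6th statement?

Grouping in 4s, the 4th note of each cell is G3, A3, B3.
Carrying that up a 2nd forward: C4 → D4 → E4.

E4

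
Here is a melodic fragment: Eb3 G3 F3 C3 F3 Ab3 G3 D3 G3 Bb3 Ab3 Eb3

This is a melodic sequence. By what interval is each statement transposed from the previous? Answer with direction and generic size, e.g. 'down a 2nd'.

up a 2nd

Taking 4-note groups, the heads are Eb3, F3, G3: the pattern moves up a 2nd.
From Eb3 to F3: up a 2nd.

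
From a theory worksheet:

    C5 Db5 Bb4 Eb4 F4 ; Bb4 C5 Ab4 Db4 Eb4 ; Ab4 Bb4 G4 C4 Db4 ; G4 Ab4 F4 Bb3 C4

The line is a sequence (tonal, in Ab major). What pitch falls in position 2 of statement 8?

Grouping in 5s, the 2nd note of each cell is Db5, C5, Bb4, Ab4.
Extending down a 2nd: G4 → F4 → Eb4 → Db4.

Db4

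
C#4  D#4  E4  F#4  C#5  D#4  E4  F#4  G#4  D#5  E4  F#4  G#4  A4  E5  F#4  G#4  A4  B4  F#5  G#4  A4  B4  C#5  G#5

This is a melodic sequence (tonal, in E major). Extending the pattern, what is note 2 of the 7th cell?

Grouping in 5s, the 2nd note of each cell is D#4, E4, F#4, G#4, A4.
Each moves up a 2nd. Continuing: B4 → C#5.

C#5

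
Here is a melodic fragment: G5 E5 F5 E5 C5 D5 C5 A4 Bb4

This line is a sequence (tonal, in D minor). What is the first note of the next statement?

A4

The 3-note cells begin on G5, E5, C5 — each down a 3rd from the last.
One more step down a 3rd gives A4.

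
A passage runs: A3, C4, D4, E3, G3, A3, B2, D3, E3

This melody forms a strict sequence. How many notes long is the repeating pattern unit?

9 notes total. Splitting into 3 groups of 3:
A3 C4 D4 | E3 G3 A3 | B2 D3 E3
Each cell is the previous one down a 4th — so the unit is 3 notes.

3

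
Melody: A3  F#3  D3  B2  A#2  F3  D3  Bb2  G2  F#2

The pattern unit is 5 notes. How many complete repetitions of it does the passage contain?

10 notes in groups of 5 gives 10/5 = 2 statements.
Starts: A3, F3 — each down a 3rd.

2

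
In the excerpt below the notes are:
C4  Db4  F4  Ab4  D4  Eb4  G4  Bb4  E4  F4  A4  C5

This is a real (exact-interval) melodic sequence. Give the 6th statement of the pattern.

With a 4-note motive the entries are C4, D4, E4, each up a 2nd from the previous.
Continuing the starts: F#4 → G#4 → A#4.
Statement 6 starts on A#4 and keeps the same exact contour: A#4 B4 D#5 F#5.

A#4 B4 D#5 F#5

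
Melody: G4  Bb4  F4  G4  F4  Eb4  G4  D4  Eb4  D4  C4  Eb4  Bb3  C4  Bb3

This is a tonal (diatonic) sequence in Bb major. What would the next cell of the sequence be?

A3 C4 G3 A3 G3

Taking 5-note groups, the heads are G4, Eb4, C4: the pattern moves down a 3rd.
So cell 4 is A3 C4 G3 A3 G3.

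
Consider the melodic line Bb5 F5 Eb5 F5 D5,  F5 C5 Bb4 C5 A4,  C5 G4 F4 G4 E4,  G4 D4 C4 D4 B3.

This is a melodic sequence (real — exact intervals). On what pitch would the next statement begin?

D4

Taking 5-note groups, the heads are Bb5, F5, C5, G4: the pattern moves down a 4th.
The next head, down a 4th from G4, is D4.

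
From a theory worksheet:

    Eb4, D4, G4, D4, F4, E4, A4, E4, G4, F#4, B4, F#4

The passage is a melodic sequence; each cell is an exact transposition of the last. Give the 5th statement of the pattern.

B4 A#4 D#5 A#4

Unit = 4 notes; the statements start on Eb4, F4, G4, moving up a 2nd each time.
Carrying on: A4 → B4.
Statement 5 starts on B4 and keeps the same exact contour: B4 A#4 D#5 A#4.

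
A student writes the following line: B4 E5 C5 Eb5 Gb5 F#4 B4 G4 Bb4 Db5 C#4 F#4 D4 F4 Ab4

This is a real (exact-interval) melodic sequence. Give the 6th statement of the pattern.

A#2 D#3 B2 D3 F3

Unit = 5 notes; the statements start on B4, F#4, C#4, moving down a 4th each time.
Carrying on: G#3 → D#3 → A#2.
Statement 6 starts on A#2 and keeps the same exact contour: A#2 D#3 B2 D3 F3.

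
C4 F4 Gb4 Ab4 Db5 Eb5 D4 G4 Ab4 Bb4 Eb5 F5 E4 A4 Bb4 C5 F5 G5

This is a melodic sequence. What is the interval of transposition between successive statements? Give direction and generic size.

up a 2nd

Taking 6-note groups, the heads are C4, D4, E4: the pattern moves up a 2nd.
From C4 to D4: up a 2nd.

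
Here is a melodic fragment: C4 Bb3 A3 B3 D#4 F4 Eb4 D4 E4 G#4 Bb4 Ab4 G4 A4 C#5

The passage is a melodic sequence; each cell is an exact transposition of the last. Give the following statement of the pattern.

Eb5 Db5 C5 D5 F#5

Taking 5-note groups, the heads are C4, F4, Bb4: the pattern moves up a 4th.
From Eb5 the exact shape gives Eb5 Db5 C5 D5 F#5.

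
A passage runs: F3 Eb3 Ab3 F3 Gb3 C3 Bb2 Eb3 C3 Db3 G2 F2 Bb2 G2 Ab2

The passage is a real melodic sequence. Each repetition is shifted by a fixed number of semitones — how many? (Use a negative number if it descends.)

Unit = 5 notes; the statements start on F3, C3, G2, moving down a 4th each time.
F3→C3 is 48 − 53 = -5 semitones.

-5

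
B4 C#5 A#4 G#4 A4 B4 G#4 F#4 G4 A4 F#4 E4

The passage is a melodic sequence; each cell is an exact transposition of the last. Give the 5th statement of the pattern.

Taking 4-note groups, the heads are B4, A4, G4: the pattern moves down a 2nd.
Continuing the starts: F4 → Eb4.
Statement 5 starts on Eb4 and keeps the same exact contour: Eb4 F4 D4 C4.

Eb4 F4 D4 C4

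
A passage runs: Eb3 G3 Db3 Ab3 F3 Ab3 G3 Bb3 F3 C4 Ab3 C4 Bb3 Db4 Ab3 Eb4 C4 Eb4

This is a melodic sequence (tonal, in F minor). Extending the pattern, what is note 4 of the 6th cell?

Grouping in 6s, the 4th note of each cell is Ab3, C4, Eb4.
Each moves up a 3rd. Continuing: G4 → Bb4 → Db5.

Db5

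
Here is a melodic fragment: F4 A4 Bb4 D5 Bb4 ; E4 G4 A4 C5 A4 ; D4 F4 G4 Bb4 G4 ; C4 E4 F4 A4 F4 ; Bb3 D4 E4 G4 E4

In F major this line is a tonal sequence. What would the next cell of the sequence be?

With a 5-note motive the entries are F4, E4, D4, C4, Bb3, each down a 2nd from the previous.
So cell 6 is A3 C4 D4 F4 D4.

A3 C4 D4 F4 D4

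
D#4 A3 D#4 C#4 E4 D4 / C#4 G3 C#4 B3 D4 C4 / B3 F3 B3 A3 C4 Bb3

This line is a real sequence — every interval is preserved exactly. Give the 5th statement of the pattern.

Taking 6-note groups, the heads are D#4, C#4, B3: the pattern moves down a 2nd.
Extending down a 2nd: A3 → G3.
From G3 the exact shape gives G3 Db3 G3 F3 Ab3 Gb3.

G3 Db3 G3 F3 Ab3 Gb3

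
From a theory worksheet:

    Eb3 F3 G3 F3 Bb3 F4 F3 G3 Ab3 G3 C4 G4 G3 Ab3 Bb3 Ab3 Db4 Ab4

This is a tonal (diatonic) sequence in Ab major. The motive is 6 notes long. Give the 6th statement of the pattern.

Taking 6-note groups, the heads are Eb3, F3, G3: the pattern moves up a 2nd.
Carrying on: Ab3 → Bb3 → C4.
Statement 6 starts on C4 and keeps the same diatonic contour: C4 Db4 Eb4 Db4 G4 Db5.

C4 Db4 Eb4 Db4 G4 Db5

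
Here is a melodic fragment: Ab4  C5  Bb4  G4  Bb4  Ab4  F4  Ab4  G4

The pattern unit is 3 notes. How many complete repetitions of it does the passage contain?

9 notes in groups of 3 gives 9/3 = 3 statements.
Starts: Ab4, G4, F4 — each down a 2nd.

3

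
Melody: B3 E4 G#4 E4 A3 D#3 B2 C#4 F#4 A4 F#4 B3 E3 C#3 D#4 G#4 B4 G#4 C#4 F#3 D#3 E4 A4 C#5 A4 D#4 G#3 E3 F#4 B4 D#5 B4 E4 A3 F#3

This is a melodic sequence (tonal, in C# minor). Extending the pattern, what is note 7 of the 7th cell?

A3

With 7-note cells, note 7 of each statement runs B2, C#3, D#3, E3, F#3.
Extending up a 2nd: G#3 → A3.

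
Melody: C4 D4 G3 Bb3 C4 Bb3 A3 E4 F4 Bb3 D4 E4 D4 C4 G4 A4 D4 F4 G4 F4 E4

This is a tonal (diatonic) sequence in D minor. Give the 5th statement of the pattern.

D5 E5 A4 C5 D5 C5 Bb4

With a 7-note motive the entries are C4, E4, G4, each up a 3rd from the previous.
Carrying on: Bb4 → D5.
Statement 5 starts on D5 and keeps the same diatonic contour: D5 E5 A4 C5 D5 C5 Bb4.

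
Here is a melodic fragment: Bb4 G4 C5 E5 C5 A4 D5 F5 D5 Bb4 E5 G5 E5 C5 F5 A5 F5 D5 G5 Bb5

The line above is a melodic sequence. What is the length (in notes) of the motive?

There are 20 notes; a 4-note unit gives 5 cells:
Bb4 G4 C5 E5 | C5 A4 D5 F5 | D5 Bb4 E5 G5 | E5 C5 F5 A5 | F5 D5 G5 Bb5
Every group is a transposition up a 2nd of the one before; no shorter unit works.

4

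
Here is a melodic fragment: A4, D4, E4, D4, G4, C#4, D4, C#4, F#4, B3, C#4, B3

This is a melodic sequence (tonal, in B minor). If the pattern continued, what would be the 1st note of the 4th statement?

With 4-note cells, note 1 of each statement runs A4, G4, F#4.
One more down a 2nd gives E4.

E4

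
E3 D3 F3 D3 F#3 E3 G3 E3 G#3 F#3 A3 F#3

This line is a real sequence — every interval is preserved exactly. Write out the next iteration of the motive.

A#3 G#3 B3 G#3

Unit = 4 notes; the statements start on E3, F#3, G#3, moving up a 2nd each time.
Statement 4 starts on A#3 and keeps the same exact contour: A#3 G#3 B3 G#3.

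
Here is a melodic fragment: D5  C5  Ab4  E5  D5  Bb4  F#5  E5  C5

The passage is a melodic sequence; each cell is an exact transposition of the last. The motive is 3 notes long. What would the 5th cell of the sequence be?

A#5 G#5 E5

Unit = 3 notes; the statements start on D5, E5, F#5, moving up a 2nd each time.
Extending up a 2nd: G#5 → A#5.
Statement 5 starts on A#5 and keeps the same exact contour: A#5 G#5 E5.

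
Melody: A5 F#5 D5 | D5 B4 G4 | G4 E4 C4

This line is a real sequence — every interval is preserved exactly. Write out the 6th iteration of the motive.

With a 3-note motive the entries are A5, D5, G4, each down a 5th from the previous.
Extending down a 5th: C4 → F3 → Bb2.
So cell 6 is Bb2 G2 Eb2.

Bb2 G2 Eb2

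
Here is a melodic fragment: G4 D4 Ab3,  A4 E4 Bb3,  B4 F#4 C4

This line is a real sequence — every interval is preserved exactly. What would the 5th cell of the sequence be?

D#5 A#4 E4

Taking 3-note groups, the heads are G4, A4, B4: the pattern moves up a 2nd.
Extending up a 2nd: C#5 → D#5.
So cell 5 is D#5 A#4 E4.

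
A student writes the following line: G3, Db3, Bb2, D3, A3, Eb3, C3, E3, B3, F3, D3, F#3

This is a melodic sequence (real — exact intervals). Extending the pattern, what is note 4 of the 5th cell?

A#3

With 4-note cells, note 4 of each statement runs D3, E3, F#3.
Extending up a 2nd: G#3 → A#3.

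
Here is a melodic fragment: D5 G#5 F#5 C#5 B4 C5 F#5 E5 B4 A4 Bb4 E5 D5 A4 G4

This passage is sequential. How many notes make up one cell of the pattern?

5

There are 15 notes; a 5-note unit gives 3 cells:
D5 G#5 F#5 C#5 B4 | C5 F#5 E5 B4 A4 | Bb4 E5 D5 A4 G4
Every group is a transposition down a 2nd of the one before; no shorter unit works.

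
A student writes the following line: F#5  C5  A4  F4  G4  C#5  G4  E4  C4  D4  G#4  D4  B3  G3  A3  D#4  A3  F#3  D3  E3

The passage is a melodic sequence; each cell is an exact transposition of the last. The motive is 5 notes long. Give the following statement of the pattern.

A#3 E3 C#3 A2 B2

The 5-note cells begin on F#5, C#5, G#4, D#4 — each down a 4th from the last.
From A#3 the exact shape gives A#3 E3 C#3 A2 B2.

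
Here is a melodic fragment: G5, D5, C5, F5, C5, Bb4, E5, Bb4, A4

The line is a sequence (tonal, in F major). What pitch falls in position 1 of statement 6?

Bb4

Grouping in 3s, the 1st note of each cell is G5, F5, E5.
Extending down a 2nd: D5 → C5 → Bb4.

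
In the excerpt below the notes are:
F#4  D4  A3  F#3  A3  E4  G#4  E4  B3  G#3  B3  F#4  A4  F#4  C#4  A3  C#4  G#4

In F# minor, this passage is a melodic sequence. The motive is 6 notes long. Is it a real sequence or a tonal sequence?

Every note is diatonic to F# minor.
Cell 1 has -4 semitones from note 1 to 2, but cell 3 has -3 — the interval quality changes while the contour stays the same, which is the hallmark of a tonal sequence.

tonal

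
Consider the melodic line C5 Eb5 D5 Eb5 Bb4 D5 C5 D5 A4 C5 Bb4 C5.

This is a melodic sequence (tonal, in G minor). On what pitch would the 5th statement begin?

F4

With a 4-note motive the entries are C5, Bb4, A4, each down a 2nd from the previous.
Continuing: G4 → F4. Statement 5 starts on F4.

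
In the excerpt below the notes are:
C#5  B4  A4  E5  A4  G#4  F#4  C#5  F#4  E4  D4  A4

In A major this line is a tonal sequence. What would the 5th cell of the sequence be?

B3 A3 G#3 D4

Unit = 4 notes; the statements start on C#5, A4, F#4, moving down a 3rd each time.
Carrying on: D4 → B3.
So cell 5 is B3 A3 G#3 D4.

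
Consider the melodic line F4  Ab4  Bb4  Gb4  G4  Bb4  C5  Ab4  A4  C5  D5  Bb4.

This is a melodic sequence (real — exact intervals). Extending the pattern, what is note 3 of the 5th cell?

F#5

The unit is 4 notes. Position-3 pitches of the 3 shown cells: Bb4, C5, D5.
Each moves up a 2nd. Continuing: E5 → F#5.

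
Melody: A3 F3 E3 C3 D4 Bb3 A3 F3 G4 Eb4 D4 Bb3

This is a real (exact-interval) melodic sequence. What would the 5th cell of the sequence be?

Unit = 4 notes; the statements start on A3, D4, G4, moving up a 4th each time.
Carrying on: C5 → F5.
So cell 5 is F5 Db5 C5 Ab4.

F5 Db5 C5 Ab4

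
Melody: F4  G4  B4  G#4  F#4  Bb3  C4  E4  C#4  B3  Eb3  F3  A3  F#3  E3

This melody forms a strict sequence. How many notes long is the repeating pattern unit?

5

15 notes total. Splitting into 3 groups of 5:
F4 G4 B4 G#4 F#4 | Bb3 C4 E4 C#4 B3 | Eb3 F3 A3 F#3 E3
Every group is a transposition down a 5th of the one before; no shorter unit works.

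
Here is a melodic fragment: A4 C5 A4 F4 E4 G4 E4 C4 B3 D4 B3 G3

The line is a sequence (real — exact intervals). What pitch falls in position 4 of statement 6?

E2

The unit is 4 notes. Position-4 pitches of the 3 shown cells: F4, C4, G3.
Each moves down a 4th. Continuing: D3 → A2 → E2.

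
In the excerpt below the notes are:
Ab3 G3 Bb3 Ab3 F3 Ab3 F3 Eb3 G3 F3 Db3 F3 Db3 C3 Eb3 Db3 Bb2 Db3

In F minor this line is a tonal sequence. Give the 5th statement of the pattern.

With a 6-note motive the entries are Ab3, F3, Db3, each down a 3rd from the previous.
Continuing the starts: Bb2 → G2.
Statement 5 starts on G2 and keeps the same diatonic contour: G2 F2 Ab2 G2 Eb2 G2.

G2 F2 Ab2 G2 Eb2 G2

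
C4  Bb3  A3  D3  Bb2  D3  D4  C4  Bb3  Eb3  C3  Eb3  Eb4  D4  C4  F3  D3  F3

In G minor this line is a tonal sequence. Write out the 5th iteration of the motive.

G4 F4 Eb4 A3 F3 A3

The 6-note cells begin on C4, D4, Eb4 — each up a 2nd from the last.
Continuing the starts: F4 → G4.
Statement 5 starts on G4 and keeps the same diatonic contour: G4 F4 Eb4 A3 F3 A3.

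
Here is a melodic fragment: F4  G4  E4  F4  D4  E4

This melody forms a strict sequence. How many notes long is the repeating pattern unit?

2

There are 6 notes; a 2-note unit gives 3 cells:
F4 G4 | E4 F4 | D4 E4
That's a consistent down a 2nd shift per cell, and no other grouping gives one.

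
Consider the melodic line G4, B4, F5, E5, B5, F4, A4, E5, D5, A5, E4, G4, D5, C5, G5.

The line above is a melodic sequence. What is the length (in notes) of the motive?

5

15 notes total. Splitting into 3 groups of 5:
G4 B4 F5 E5 B5 | F4 A4 E5 D5 A5 | E4 G4 D5 C5 G5
That's a consistent down a 2nd shift per cell, and no other grouping gives one.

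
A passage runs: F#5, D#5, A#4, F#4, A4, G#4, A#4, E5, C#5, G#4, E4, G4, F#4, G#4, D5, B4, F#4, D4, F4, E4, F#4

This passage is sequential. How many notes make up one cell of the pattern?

Try groups of 7 (3 cells in 21 notes):
F#5 D#5 A#4 F#4 A4 G#4 A#4 | E5 C#5 G#4 E4 G4 F#4 G#4 | D5 B4 F#4 D4 F4 E4 F#4
Every group is a transposition down a 2nd of the one before; no shorter unit works.

7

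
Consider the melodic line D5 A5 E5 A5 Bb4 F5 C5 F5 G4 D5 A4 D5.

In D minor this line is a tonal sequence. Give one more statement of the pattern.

Taking 4-note groups, the heads are D5, Bb4, G4: the pattern moves down a 3rd.
From E4 the diatonic shape gives E4 Bb4 F4 Bb4.

E4 Bb4 F4 Bb4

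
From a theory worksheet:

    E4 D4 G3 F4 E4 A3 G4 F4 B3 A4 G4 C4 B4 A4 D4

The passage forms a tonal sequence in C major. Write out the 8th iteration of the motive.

E5 D5 G4

The 3-note cells begin on E4, F4, G4, A4, B4 — each up a 2nd from the last.
Carrying on: C5 → D5 → E5.
So cell 8 is E5 D5 G4.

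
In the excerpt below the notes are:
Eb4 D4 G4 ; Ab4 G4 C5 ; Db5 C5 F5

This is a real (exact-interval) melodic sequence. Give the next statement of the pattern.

With a 3-note motive the entries are Eb4, Ab4, Db5, each up a 4th from the previous.
Statement 4 starts on Gb5 and keeps the same exact contour: Gb5 F5 Bb5.

Gb5 F5 Bb5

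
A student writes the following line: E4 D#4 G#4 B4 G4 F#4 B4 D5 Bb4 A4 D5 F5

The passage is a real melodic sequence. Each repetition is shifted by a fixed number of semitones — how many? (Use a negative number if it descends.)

With a 4-note motive the entries are E4, G4, Bb4, each up a 3rd from the previous.
E4 to G4 spans +3 semitones.

3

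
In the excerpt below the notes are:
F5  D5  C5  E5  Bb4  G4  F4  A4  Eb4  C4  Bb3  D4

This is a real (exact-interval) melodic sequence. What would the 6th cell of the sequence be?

The 4-note cells begin on F5, Bb4, Eb4 — each down a 5th from the last.
Continuing the starts: Ab3 → Db3 → Gb2.
So cell 6 is Gb2 Eb2 Db2 F2.

Gb2 Eb2 Db2 F2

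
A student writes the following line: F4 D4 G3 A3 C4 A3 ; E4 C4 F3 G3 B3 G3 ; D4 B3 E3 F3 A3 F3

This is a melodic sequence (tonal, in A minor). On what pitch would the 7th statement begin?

The 6-note cells begin on F4, E4, D4 — each down a 2nd from the last.
Continuing: C4 → B3 → A3 → G3. Statement 7 starts on G3.

G3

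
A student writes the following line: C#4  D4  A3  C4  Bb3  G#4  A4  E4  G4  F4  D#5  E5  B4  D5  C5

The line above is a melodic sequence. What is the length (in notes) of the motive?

5

There are 15 notes; a 5-note unit gives 3 cells:
C#4 D4 A3 C4 Bb3 | G#4 A4 E4 G4 F4 | D#5 E5 B4 D5 C5
That's a consistent up a 5th shift per cell, and no other grouping gives one.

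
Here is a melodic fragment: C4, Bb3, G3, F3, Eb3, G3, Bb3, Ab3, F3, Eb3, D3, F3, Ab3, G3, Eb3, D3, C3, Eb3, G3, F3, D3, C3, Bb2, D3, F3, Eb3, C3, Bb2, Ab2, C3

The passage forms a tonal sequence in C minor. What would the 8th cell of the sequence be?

C3 Bb2 G2 F2 Eb2 G2

With a 6-note motive the entries are C4, Bb3, Ab3, G3, F3, each down a 2nd from the previous.
Extending down a 2nd: Eb3 → D3 → C3.
Statement 8 starts on C3 and keeps the same diatonic contour: C3 Bb2 G2 F2 Eb2 G2.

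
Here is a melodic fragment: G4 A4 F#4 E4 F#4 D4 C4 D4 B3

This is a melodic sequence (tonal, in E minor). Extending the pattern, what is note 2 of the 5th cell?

Grouping in 3s, the 2nd note of each cell is A4, F#4, D4.
Each moves down a 3rd. Continuing: B3 → G3.

G3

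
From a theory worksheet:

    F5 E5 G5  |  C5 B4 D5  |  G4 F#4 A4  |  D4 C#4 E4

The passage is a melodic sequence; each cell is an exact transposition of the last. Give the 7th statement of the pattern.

Unit = 3 notes; the statements start on F5, C5, G4, D4, moving down a 4th each time.
Extending down a 4th: A3 → E3 → B2.
So cell 7 is B2 A#2 C#3.

B2 A#2 C#3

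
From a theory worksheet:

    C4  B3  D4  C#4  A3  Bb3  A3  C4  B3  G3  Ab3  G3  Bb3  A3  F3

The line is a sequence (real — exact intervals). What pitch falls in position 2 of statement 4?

Grouping in 5s, the 2nd note of each cell is B3, A3, G3.
Each moves down a 2nd; the next is F3.

F3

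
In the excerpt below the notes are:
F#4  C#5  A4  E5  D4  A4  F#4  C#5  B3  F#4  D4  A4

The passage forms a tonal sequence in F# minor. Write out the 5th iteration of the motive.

E3 B3 G#3 D4

Taking 4-note groups, the heads are F#4, D4, B3: the pattern moves down a 3rd.
Continuing the starts: G#3 → E3.
So cell 5 is E3 B3 G#3 D4.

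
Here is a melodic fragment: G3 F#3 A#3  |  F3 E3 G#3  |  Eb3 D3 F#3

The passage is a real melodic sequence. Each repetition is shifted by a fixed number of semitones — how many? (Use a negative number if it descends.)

The 3-note cells begin on G3, F3, Eb3 — each down a 2nd from the last.
G3→F3 is 53 − 55 = -2 semitones.

-2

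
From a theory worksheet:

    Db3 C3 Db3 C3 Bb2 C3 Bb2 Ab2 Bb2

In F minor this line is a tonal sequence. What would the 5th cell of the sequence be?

G2 F2 G2

With a 3-note motive the entries are Db3, C3, Bb2, each down a 2nd from the previous.
Extending down a 2nd: Ab2 → G2.
From G2 the diatonic shape gives G2 F2 G2.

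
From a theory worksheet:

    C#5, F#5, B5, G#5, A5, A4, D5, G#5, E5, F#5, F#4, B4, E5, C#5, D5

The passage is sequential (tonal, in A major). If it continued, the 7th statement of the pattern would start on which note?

The 5-note cells begin on C#5, A4, F#4 — each down a 3rd from the last.
Continuing: D4 → B3 → G#3 → E3. Statement 7 starts on E3.

E3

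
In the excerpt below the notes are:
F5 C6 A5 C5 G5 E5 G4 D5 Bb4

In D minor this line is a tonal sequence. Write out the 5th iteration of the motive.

With a 3-note motive the entries are F5, C5, G4, each down a 4th from the previous.
Extending down a 4th: D4 → A3.
From A3 the diatonic shape gives A3 E4 C4.

A3 E4 C4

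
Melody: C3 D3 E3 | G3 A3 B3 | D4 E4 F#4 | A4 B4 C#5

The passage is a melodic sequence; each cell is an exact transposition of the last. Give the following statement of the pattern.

E5 F#5 G#5

Taking 3-note groups, the heads are C3, G3, D4, A4: the pattern moves up a 5th.
So cell 5 is E5 F#5 G#5.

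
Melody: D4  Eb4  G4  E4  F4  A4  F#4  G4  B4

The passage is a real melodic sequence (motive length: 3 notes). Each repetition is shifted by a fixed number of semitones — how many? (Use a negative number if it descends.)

The 3-note cells begin on D4, E4, F#4 — each up a 2nd from the last.
D4 to E4 spans +2 semitones.

2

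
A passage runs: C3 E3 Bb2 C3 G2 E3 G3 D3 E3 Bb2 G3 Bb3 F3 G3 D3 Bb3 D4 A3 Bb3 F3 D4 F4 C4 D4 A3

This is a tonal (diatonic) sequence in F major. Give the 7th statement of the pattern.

With a 5-note motive the entries are C3, E3, G3, Bb3, D4, each up a 3rd from the previous.
Continuing the starts: F4 → A4.
So cell 7 is A4 C5 G4 A4 E4.

A4 C5 G4 A4 E4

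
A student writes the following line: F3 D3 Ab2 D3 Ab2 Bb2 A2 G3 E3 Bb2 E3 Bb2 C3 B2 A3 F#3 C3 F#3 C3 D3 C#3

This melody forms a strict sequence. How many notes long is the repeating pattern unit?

7

There are 21 notes; a 7-note unit gives 3 cells:
F3 D3 Ab2 D3 Ab2 Bb2 A2 | G3 E3 Bb2 E3 Bb2 C3 B2 | A3 F#3 C3 F#3 C3 D3 C#3
That's a consistent up a 2nd shift per cell, and no other grouping gives one.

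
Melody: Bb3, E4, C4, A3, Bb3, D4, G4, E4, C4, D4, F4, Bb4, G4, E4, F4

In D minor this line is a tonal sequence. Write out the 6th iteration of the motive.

The 5-note cells begin on Bb3, D4, F4 — each up a 3rd from the last.
Extending up a 3rd: A4 → C5 → E5.
Statement 6 starts on E5 and keeps the same diatonic contour: E5 A5 F5 D5 E5.

E5 A5 F5 D5 E5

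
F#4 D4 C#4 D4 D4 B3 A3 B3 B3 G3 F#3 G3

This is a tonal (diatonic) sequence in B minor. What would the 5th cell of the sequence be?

E3 C#3 B2 C#3

The 4-note cells begin on F#4, D4, B3 — each down a 3rd from the last.
Extending down a 3rd: G3 → E3.
From E3 the diatonic shape gives E3 C#3 B2 C#3.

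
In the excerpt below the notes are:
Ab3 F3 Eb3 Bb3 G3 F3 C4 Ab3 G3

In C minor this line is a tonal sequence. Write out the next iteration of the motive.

D4 Bb3 Ab3

With a 3-note motive the entries are Ab3, Bb3, C4, each up a 2nd from the previous.
Statement 4 starts on D4 and keeps the same diatonic contour: D4 Bb3 Ab3.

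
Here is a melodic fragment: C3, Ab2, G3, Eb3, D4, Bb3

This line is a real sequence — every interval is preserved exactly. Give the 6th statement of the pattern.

The 2-note cells begin on C3, G3, D4 — each up a 5th from the last.
Continuing the starts: A4 → E5 → B5.
So cell 6 is B5 G5.

B5 G5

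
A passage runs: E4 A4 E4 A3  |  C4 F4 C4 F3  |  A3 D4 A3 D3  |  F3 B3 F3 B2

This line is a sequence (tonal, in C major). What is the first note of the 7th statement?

The 4-note cells begin on E4, C4, A3, F3 — each down a 3rd from the last.
Continuing: D3 → B2 → G2. Statement 7 starts on G2.

G2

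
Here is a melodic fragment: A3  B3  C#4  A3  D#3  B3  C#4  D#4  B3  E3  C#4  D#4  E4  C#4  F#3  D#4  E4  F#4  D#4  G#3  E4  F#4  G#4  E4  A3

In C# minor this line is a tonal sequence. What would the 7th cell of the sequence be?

The 5-note cells begin on A3, B3, C#4, D#4, E4 — each up a 2nd from the last.
Extending up a 2nd: F#4 → G#4.
From G#4 the diatonic shape gives G#4 A4 B4 G#4 C#4.

G#4 A4 B4 G#4 C#4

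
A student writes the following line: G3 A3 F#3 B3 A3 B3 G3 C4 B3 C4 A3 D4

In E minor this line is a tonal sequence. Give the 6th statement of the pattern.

E4 F#4 D4 G4

With a 4-note motive the entries are G3, A3, B3, each up a 2nd from the previous.
Carrying on: C4 → D4 → E4.
From E4 the diatonic shape gives E4 F#4 D4 G4.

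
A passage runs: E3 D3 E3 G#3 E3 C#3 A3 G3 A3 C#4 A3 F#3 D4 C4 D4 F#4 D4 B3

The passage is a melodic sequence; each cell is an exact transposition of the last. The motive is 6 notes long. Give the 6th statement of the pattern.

Taking 6-note groups, the heads are E3, A3, D4: the pattern moves up a 4th.
Carrying on: G4 → C5 → F5.
From F5 the exact shape gives F5 Eb5 F5 A5 F5 D5.

F5 Eb5 F5 A5 F5 D5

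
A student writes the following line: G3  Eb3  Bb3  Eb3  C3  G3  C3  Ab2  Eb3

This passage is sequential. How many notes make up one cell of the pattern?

3

There are 9 notes; a 3-note unit gives 3 cells:
G3 Eb3 Bb3 | Eb3 C3 G3 | C3 Ab2 Eb3
Each cell is the previous one down a 3rd — so the unit is 3 notes.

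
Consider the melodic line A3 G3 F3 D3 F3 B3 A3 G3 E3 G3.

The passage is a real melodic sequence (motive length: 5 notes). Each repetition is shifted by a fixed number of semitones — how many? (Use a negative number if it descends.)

With a 5-note motive the entries are A3, B3, each up a 2nd from the previous.
Counting half-steps from A3 to B3: 2.

2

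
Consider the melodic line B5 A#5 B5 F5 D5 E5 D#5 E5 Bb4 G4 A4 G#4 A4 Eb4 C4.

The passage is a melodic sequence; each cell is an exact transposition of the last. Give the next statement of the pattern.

Taking 5-note groups, the heads are B5, E5, A4: the pattern moves down a 5th.
From D4 the exact shape gives D4 C#4 D4 Ab3 F3.

D4 C#4 D4 Ab3 F3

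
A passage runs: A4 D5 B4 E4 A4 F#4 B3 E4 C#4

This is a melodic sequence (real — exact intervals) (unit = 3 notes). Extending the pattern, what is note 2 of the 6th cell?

The unit is 3 notes. Position-2 pitches of the 3 shown cells: D5, A4, E4.
Extending down a 4th: B3 → F#3 → C#3.

C#3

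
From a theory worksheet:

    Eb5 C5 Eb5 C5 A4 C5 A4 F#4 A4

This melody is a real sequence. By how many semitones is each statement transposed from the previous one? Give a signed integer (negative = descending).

-3

Unit = 3 notes; the statements start on Eb5, C5, A4, moving down a 3rd each time.
Eb5→C5 is 72 − 75 = -3 semitones.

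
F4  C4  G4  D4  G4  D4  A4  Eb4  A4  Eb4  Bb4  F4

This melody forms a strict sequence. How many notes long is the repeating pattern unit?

There are 12 notes; a 4-note unit gives 3 cells:
F4 C4 G4 D4 | G4 D4 A4 Eb4 | A4 Eb4 Bb4 F4
Each cell is the previous one up a 2nd — so the unit is 4 notes.

4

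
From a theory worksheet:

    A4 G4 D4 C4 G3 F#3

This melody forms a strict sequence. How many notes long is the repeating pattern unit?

2

There are 6 notes; a 2-note unit gives 3 cells:
A4 G4 | D4 C4 | G3 F#3
Each cell is the previous one down a 5th — so the unit is 2 notes.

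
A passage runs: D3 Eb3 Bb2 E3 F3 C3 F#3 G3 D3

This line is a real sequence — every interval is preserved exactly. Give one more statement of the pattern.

G#3 A3 E3

Unit = 3 notes; the statements start on D3, E3, F#3, moving up a 2nd each time.
So cell 4 is G#3 A3 E3.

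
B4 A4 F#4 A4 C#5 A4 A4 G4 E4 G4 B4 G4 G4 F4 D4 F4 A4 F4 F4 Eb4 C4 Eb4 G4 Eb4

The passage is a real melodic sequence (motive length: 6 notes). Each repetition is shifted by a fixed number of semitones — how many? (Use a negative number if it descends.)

-2

With a 6-note motive the entries are B4, A4, G4, F4, each down a 2nd from the previous.
Counting half-steps from B4 to A4: -2.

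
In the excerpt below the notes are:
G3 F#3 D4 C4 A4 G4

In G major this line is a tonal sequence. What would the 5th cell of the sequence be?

B5 A5

Unit = 2 notes; the statements start on G3, D4, A4, moving up a 5th each time.
Continuing the starts: E5 → B5.
From B5 the diatonic shape gives B5 A5.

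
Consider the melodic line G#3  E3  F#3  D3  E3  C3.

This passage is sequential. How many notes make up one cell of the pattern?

There are 6 notes; a 2-note unit gives 3 cells:
G#3 E3 | F#3 D3 | E3 C3
Every group is a transposition down a 2nd of the one before; no shorter unit works.

2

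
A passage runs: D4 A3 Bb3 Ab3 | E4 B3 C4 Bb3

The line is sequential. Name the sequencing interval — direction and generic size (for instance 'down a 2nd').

up a 2nd

With a 4-note motive the entries are D4, E4, each up a 2nd from the previous.
D4 to E4 is up a 2nd.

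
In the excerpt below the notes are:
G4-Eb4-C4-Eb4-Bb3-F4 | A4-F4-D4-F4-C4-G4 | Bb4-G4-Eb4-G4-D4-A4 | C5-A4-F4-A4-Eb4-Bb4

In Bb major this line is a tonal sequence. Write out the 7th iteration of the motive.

F5 D5 Bb4 D5 A4 Eb5

Taking 6-note groups, the heads are G4, A4, Bb4, C5: the pattern moves up a 2nd.
Carrying on: D5 → Eb5 → F5.
So cell 7 is F5 D5 Bb4 D5 A4 Eb5.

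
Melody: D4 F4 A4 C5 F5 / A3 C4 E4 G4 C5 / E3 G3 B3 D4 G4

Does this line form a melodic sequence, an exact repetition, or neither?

sequence

Each 5-note cell is the previous one transposed down a 4th.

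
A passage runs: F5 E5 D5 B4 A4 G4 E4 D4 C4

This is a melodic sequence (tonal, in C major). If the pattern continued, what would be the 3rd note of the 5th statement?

With 3-note cells, note 3 of each statement runs D5, G4, C4.
Each moves down a 5th. Continuing: F3 → B2.

B2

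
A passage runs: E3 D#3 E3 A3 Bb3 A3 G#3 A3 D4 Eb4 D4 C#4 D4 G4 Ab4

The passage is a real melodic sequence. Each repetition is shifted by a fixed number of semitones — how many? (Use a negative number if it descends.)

5

Taking 5-note groups, the heads are E3, A3, D4: the pattern moves up a 4th.
E3→A3 is 57 − 52 = 5 semitones.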